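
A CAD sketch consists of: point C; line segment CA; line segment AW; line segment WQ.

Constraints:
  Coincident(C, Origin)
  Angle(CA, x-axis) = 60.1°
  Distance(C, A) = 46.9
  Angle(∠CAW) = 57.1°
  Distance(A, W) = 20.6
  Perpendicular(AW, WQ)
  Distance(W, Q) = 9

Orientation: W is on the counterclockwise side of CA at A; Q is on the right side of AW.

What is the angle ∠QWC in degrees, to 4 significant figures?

172.9°

C is at the origin; CA runs at 60.1° with length 46.9, so A = 46.9·(cos 60.1°, sin 60.1°) = (23.38, 40.66). ∠CAW = 57.1°, so AW runs at 60.1° + (180° − 57.1°) = 183.0° from the x-axis; with |AW| = 20.6, W = A + 20.6·(cos 183.0°, sin 183.0°) = (2.807, 39.58). The perpendicularity gives WQ at right angles to AW; with |WQ| = 9.0 on the right of AW, Q = W + 9.0·(-0.05234, 0.9986) = (2.336, 48.57). Then cos ∠QWC = WQ·WC / (|WQ||WC|), giving 172.9°.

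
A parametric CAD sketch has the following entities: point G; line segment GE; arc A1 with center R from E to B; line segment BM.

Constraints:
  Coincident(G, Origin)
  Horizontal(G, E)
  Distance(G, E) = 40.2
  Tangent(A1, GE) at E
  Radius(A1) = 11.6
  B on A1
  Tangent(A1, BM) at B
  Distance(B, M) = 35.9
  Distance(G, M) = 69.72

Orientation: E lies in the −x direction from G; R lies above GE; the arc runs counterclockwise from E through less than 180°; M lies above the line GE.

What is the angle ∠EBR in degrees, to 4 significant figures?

27.95°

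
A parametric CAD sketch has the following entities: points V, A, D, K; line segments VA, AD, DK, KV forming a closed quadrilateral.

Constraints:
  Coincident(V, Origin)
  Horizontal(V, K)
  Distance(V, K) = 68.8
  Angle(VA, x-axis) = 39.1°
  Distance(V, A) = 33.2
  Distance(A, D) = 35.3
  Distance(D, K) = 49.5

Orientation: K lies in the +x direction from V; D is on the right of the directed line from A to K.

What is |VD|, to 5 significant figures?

25.573

Checks: |VK| = 68.80 ✓; |VA| = 33.20 ✓; |AD| = 35.30 ✓; |DK| = 49.50 ✓.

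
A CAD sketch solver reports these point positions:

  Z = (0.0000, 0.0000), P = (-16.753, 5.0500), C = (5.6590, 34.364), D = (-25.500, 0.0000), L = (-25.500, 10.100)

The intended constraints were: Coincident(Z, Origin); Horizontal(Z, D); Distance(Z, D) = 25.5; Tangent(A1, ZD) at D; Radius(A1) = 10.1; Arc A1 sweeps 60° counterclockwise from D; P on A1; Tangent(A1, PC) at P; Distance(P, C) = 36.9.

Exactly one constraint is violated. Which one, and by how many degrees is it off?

Tangent(A1, PC) at P — off by 7.40°.

Z = (0.00, 0.00) ✓; Z.y = 0.00, D.y = 0.00 ✓; |ZD| = 25.50 ✓; ∠(LD, DZ) = 90.00° ✓; |LD| = 10.10 ✓; bearing(L→P) − bearing(L→D) = 60.00° ✓; |LP| = 10.10 ✓; ∠(LP, PC) = 97.40° ✗; |PC| = 36.90 ✓.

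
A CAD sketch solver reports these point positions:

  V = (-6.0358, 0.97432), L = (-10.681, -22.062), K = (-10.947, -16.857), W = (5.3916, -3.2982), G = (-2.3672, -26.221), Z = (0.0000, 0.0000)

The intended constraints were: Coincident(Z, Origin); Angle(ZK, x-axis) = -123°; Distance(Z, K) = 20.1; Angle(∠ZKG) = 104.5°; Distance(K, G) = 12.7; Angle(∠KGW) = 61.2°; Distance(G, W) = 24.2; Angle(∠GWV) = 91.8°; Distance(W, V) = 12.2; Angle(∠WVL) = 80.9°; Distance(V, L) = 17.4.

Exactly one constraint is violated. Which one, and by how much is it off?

Distance(V, L) = 17.4 — off by 6.10.

Z = (0.00, 0.00) ✓; ZK at -123.0° ✓; |ZK| = 20.10 ✓; ∠ZKG = 104.5° ✓; |KG| = 12.70 ✓; ∠KGW = 61.20° ✓; |GW| = 24.20 ✓; ∠GWV = 91.80° ✓; |WV| = 12.20 ✓; ∠WVL = 80.90° ✓; |VL| = 23.50 ✗.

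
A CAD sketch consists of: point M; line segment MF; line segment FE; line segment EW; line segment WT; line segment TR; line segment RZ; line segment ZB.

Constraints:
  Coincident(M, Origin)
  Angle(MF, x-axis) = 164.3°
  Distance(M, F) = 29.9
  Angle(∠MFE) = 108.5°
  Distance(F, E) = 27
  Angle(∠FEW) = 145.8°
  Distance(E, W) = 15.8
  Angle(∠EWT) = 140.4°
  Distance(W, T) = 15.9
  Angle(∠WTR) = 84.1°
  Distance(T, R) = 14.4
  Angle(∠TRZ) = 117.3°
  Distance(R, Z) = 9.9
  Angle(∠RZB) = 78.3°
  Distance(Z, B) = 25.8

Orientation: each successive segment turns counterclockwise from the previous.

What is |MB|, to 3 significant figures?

60.6

M is at the origin; MF runs at 164.3° with length 29.9, so F = (-28.8, 8.09). ∠MFE = 108.5° gives FE at -124° from the x-axis; with |FE| = 27.0, E = (-44.0, -14.2). ∠FEW = 145.8° gives EW at -90.0° from the x-axis; with |EW| = 15.8, W = (-44.0, -30.0). ∠EWT = 140.4° gives WT at -50.4° from the x-axis; with |WT| = 15.9, T = (-33.8, -42.3). ∠WTR = 84.1° gives TR at 45.5° from the x-axis; with |TR| = 14.4, R = (-23.7, -32.0). ∠TRZ = 117.3° gives RZ at 108° from the x-axis; with |RZ| = 9.9, Z = (-26.8, -22.6). ∠RZB = 78.3° gives ZB at -150° from the x-axis; with |ZB| = 25.8, B = (-49.2, -35.5). Then |MB| = |B − M| = 60.6.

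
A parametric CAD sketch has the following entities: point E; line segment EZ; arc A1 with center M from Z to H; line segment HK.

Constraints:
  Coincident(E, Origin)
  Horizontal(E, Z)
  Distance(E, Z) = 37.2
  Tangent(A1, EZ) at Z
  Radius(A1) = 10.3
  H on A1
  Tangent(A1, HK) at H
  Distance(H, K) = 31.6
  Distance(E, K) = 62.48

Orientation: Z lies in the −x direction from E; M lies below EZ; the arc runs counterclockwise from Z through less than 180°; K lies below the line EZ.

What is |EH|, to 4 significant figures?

48.70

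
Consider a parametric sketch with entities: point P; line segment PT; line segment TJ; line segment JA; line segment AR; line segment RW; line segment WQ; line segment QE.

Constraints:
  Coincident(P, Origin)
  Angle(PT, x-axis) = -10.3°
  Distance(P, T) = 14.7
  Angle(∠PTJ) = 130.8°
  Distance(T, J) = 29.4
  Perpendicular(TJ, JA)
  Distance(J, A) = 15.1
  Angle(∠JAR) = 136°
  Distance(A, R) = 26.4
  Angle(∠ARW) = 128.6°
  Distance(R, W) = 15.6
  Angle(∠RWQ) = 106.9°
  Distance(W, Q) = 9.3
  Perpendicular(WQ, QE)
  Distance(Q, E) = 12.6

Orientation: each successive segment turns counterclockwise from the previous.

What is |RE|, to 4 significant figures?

14.03

P is at the origin; PT runs at -10.3° with length 14.7, so T = (14.46, -2.628). ∠PTJ = 130.8° gives TJ at 38.90° from the x-axis; with |TJ| = 29.4, J = (37.34, 15.83). TJ ⟂ JA, so JA runs at 128.9°; with |JA| = 15.1, A = (27.86, 27.59). ∠JAR = 136.0° gives AR at 172.9° from the x-axis; with |AR| = 26.4, R = (1.664, 30.85). ∠ARW = 128.6° gives RW at -135.7° from the x-axis; with |RW| = 15.6, W = (-9.501, 19.95). ∠RWQ = 106.9° gives WQ at -62.60° from the x-axis; with |WQ| = 9.3, Q = (-5.221, 11.70). The perpendicularity gives QE at right angles to WQ, so QE runs at 27.40°; with |QE| = 12.6, E = (5.965, 17.49). Then |RE| = |E − R| = 14.03.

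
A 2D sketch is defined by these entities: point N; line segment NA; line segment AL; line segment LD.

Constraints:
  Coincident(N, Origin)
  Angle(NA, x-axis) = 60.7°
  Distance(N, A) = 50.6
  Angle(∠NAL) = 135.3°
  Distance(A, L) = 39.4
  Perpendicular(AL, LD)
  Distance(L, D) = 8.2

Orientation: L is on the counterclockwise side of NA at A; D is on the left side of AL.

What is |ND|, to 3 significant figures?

80.2

N is at the origin; NA runs at 60.7° with length 50.6, so A = 50.6·(cos 60.7°, sin 60.7°) = (24.8, 44.1). ∠NAL = 135.3°, so AL runs at 60.7° + (180° − 135.3°) = 105° from the x-axis; with |AL| = 39.4, L = A + 39.4·(cos 105°, sin 105°) = (14.3, 82.1). AL is perpendicular to LD; with |LD| = 8.2 on the left of AL, D = L + 8.2·(-0.964, -0.266) = (6.39, 79.9). Then |ND| = |D − N| = 80.2.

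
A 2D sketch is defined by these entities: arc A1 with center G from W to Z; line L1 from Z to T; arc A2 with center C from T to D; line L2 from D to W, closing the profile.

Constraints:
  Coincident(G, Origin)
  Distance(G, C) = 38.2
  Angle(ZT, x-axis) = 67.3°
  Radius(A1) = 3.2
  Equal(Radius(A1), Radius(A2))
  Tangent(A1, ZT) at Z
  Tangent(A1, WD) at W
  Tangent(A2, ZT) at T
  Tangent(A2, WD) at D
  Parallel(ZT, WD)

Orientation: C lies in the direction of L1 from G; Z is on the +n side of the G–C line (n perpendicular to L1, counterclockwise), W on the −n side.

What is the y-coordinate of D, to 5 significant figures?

34.006

The slot axis is L1's direction at 67.3°, so u = (cos 67.3°, sin 67.3°) = (0.38591, 0.92254) and n = (−sin 67.3°, cos 67.3°) = (-0.92254, 0.38591). G is at the origin and C lies 38.2 along u from G, so C = 38.2·u = (14.742, 35.241). Tangency of A1 to both parallel lines with radius 3.2 puts Z and W at G ± 3.2·n: Z = (-2.9521, 1.2349), W = (2.9521, -1.2349). Equal radii place T and D the same way about C: T = C + 3.2·n = (11.789, 36.476), D = C − 3.2·n = (17.694, 34.006). So D.y = 34.006.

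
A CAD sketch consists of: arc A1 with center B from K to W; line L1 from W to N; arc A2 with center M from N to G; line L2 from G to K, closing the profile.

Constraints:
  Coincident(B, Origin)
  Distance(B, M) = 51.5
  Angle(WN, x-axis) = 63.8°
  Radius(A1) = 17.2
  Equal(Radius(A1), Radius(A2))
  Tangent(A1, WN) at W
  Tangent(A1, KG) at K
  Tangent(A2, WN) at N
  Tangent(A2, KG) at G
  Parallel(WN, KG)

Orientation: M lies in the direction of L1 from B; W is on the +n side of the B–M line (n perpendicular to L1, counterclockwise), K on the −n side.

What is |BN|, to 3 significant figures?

54.3

Tangency of A1 to both parallel lines with radius 17.2 puts W and K at B ± 17.2·n: W = (-15.4, 7.59), K = (15.4, -7.59). Equal radii place N and G the same way about M: N = M + 17.2·n = (7.30, 53.8), G = M − 17.2·n = (38.2, 38.6). Then |BN| = |N − B| = 54.3.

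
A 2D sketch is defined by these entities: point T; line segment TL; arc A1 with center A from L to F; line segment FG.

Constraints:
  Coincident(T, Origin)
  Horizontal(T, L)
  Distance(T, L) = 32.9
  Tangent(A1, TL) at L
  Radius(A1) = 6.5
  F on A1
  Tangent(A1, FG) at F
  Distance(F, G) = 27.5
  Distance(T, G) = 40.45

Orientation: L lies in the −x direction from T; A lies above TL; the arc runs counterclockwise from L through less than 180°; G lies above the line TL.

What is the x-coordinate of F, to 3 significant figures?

-26.4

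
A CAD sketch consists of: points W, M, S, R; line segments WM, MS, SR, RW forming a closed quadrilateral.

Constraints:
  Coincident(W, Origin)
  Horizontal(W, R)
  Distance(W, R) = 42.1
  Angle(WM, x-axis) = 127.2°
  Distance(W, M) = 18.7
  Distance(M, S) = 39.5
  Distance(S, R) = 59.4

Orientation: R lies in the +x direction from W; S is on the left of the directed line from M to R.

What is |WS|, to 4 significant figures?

49.77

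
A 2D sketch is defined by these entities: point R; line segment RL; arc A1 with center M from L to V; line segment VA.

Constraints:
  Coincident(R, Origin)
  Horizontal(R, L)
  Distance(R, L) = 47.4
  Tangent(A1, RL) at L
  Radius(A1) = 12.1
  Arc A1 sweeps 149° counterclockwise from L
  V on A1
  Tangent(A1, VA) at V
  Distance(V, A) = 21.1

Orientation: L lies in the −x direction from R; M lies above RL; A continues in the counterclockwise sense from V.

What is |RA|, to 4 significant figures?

67.99

R is at the origin; R and L share the same y with |RL| = 47.4 and L on the −x side, so L = (-47.40, 0.000). A1 meets RL tangentially, so ML is at right angles to RL, so M = L + (0, 12.1) = (-47.40, 12.10). On A1, L sits at bearing -90° from M; a 149° counterclockwise sweep puts V at bearing 59°, so V = M + 12.1·(cos 59°, sin 59°) = (-41.17, 22.47). Since A1 is tangent to VA there, MV ⟂ VA, so VA runs along (−sin 59°, cos 59°); with |VA| = 21.1, A = (-59.25, 33.34). Then |RA| = |A − R| = 67.99.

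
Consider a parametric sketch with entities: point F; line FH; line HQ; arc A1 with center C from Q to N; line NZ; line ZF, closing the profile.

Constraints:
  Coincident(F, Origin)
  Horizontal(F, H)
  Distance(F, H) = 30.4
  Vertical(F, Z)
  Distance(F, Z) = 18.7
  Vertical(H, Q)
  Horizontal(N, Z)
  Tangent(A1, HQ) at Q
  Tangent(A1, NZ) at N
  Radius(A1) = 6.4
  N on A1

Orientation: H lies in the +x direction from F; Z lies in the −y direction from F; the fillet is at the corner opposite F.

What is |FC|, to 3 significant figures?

27.0

F is at the origin; F and H share the same y with |FH| = 30.4 and H on the +x side, so H = (30.4, 0.00). FZ is vertical with |FZ| = 18.7 and Z on the −y side, so Z = (0.00, -18.7). The virtual corner opposite F is at (30.4, -18.7). Since A1 is tangent to HQ there, CQ ⟂ HQ and since A1 is tangent to NZ there, CN ⟂ NZ, with radius 6.4, so the center C sits 6.4 in from both sides at C = (24.0, -12.3). Then |FC| = |C − F| = 27.0.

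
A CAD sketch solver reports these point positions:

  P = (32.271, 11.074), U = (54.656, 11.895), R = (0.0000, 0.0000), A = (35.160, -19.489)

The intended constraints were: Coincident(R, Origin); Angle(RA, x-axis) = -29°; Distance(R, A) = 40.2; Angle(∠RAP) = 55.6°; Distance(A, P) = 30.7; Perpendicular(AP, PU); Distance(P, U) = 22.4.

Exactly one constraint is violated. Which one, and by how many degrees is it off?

Perpendicular(AP, PU) — off by 3.30°.

R = (0.00, 0.00) ✓; RA at -29.00° ✓; |RA| = 40.20 ✓; ∠RAP = 55.60° ✓; |AP| = 30.70 ✓; ∠(AP, PU) = 93.30° ✗; |PU| = 22.40 ✓.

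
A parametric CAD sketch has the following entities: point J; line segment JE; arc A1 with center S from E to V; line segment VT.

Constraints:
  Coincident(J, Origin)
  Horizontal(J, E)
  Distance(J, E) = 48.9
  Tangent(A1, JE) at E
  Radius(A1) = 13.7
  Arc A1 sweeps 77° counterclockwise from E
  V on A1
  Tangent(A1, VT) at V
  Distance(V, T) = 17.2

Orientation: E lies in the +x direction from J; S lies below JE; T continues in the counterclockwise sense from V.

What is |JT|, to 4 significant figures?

41.87

On A1, E sits at bearing 90° from S; a 77° counterclockwise sweep puts V at bearing 167°, so V = S + 13.7·(cos 167°, sin 167°) = (35.55, -10.62). Since A1 is tangent to VT there, SV ⟂ VT, so VT runs along (−sin 167°, cos 167°); with |VT| = 17.2, T = (31.68, -27.38). Then |JT| = |T − J| = 41.87.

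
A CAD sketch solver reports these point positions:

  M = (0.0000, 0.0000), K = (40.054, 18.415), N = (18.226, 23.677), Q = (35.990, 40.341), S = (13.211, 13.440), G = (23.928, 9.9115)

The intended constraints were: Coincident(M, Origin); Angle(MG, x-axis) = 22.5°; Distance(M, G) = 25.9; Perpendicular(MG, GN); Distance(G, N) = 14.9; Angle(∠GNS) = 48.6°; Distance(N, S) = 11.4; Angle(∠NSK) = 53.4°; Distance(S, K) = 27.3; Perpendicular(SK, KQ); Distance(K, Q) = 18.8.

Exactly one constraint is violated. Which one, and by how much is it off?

Distance(K, Q) = 18.8 — off by 3.50.

M = (0.00, 0.00) ✓; MG at 22.50° ✓; |MG| = 25.90 ✓; ∠(MG, GN) = 90.00° ✓; |GN| = 14.90 ✓; ∠GNS = 48.60° ✓; |NS| = 11.40 ✓; ∠NSK = 53.40° ✓; |SK| = 27.30 ✓; ∠(SK, KQ) = 90.00° ✓; |KQ| = 22.30 ✗.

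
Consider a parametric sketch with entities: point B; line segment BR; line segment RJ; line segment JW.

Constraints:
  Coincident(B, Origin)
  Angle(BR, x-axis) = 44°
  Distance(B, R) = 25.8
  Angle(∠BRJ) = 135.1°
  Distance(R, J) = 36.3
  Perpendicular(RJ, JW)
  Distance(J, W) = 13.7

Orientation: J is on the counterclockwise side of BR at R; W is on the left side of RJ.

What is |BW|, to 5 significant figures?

54.761

B is at the origin; BR runs at 44.0° with length 25.8, so R = 25.8·(cos 44.0°, sin 44.0°) = (18.559, 17.922). ∠BRJ = 135.1°, so RJ runs at 44.0° + (180° − 135.1°) = 88.900° from the x-axis; with |RJ| = 36.3, J = R + 36.3·(cos 88.900°, sin 88.900°) = (19.256, 54.215). RJ is perpendicular to JW; with |JW| = 13.7 on the left of RJ, W = J + 13.7·(-0.99982, 0.019197) = (5.5584, 54.479). Then |BW| = |W − B| = 54.761.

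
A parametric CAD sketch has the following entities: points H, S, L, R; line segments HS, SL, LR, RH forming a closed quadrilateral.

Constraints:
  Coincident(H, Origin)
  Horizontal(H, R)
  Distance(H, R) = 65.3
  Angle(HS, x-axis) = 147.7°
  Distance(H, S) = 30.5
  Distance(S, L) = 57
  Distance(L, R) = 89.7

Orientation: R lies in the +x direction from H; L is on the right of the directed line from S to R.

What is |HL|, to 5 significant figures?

42.487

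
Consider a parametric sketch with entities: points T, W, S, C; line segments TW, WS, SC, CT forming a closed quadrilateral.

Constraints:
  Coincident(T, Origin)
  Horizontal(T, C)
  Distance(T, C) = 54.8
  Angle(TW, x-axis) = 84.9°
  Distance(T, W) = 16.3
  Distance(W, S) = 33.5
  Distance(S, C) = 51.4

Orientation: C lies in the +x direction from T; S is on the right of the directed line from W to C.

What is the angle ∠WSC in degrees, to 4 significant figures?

79.05°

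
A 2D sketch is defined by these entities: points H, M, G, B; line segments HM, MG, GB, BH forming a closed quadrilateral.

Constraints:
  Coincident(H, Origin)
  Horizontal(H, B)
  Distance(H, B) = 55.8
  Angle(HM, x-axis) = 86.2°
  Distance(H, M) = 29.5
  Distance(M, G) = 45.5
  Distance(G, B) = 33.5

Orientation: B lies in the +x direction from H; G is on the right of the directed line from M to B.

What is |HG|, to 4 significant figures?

26.11

H is at the origin; HB is horizontal with |HB| = 55.8 and B in +x, so B = (55.8, 0). HM runs at 86.2° with |HM| = 29.5, so M = (1.955, 29.44). G is determined by |MG| = 45.5 and |GB| = 33.5 together: it lies at the intersection of circle(M, 45.5) and circle(B, 33.5). With |MB| = 61.37, the foot of the radical line on MB is 38.41 from M and the perpendicular offset is √(45.5² − 38.41²) = 24.40. Taking the right-of-MB solution: G = (23.95, -10.39).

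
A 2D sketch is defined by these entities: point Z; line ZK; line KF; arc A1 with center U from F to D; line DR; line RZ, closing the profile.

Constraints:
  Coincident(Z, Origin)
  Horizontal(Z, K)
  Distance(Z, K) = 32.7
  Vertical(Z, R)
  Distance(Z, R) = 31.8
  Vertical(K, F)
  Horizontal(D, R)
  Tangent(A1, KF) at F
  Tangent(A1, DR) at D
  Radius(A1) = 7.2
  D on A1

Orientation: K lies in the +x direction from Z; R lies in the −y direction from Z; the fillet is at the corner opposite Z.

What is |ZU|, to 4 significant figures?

35.43

Z is at the origin; Z and K share the same y with |ZK| = 32.7 and K on the +x side, so K = (32.70, 0.000). ZR is vertical with |ZR| = 31.8 and R on the −y side, so R = (0.000, -31.80). The virtual corner opposite Z is at (32.70, -31.80). A1 meets KF tangentially, so UF is at right angles to KF and tangency of A1 to DR means the radius UD is perpendicular to DR, with radius 7.2, so the center U sits 7.2 in from both sides at U = (25.50, -24.60). Then |ZU| = |U − Z| = 35.43.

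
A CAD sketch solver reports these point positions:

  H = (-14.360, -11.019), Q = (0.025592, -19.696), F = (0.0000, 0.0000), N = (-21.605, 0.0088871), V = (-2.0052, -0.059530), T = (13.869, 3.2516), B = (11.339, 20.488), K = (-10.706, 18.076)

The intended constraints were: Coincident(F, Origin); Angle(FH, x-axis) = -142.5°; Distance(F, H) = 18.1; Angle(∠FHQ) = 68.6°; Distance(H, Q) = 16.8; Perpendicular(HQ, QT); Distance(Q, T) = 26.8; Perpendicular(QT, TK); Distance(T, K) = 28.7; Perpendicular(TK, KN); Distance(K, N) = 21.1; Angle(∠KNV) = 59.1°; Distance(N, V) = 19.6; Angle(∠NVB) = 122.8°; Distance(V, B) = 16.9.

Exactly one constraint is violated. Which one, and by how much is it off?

Distance(V, B) = 16.9 — off by 7.60.

F = (0.00, 0.00) ✓; FH at -142.5° ✓; |FH| = 18.10 ✓; ∠FHQ = 68.60° ✓; |HQ| = 16.80 ✓; ∠(HQ, QT) = 90.00° ✓; |QT| = 26.80 ✓; ∠(QT, TK) = 90.00° ✓; |TK| = 28.70 ✓; ∠(TK, KN) = 90.00° ✓; |KN| = 21.10 ✓; ∠KNV = 59.10° ✓; |NV| = 19.60 ✓; ∠NVB = 122.8° ✓; |VB| = 24.50 ✗.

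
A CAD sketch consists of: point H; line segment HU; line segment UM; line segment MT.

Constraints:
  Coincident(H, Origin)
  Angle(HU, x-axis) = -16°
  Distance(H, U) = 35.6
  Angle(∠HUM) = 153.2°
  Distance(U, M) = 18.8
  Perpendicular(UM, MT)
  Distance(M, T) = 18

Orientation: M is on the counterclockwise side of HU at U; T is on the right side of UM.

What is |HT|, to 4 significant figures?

60.97

∠HUM = 153.2°, so UM runs at -16.0° + (180° − 153.2°) = 10.80° from the x-axis; with |UM| = 18.8, M = U + 18.8·(cos 10.80°, sin 10.80°) = (52.69, -6.290). UM ⟂ MT; with |MT| = 18.0 on the right of UM, T = M + 18.0·(0.1874, -0.9823) = (56.06, -23.97). Then |HT| = |T − H| = 60.97.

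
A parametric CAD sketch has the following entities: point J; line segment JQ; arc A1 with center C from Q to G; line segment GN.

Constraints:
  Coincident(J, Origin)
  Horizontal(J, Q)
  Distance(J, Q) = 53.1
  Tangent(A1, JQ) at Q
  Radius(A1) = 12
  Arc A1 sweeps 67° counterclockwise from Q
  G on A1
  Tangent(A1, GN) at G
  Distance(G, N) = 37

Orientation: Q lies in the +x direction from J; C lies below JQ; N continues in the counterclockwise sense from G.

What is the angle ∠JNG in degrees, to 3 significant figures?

56.7°

J is at the origin; J and Q share the same y with |JQ| = 53.1 and Q on the +x side, so Q = (53.1, 0.00). Since A1 is tangent to JQ there, CQ ⟂ JQ, so C = Q + (0, -12) = (53.1, -12.0). On A1, Q sits at bearing 90° from C; a 67° counterclockwise sweep puts G at bearing 157°, so G = C + 12.0·(cos 157°, sin 157°) = (42.1, -7.31). A1 meets GN tangentially, so CG is at right angles to GN, so GN runs along (−sin 157°, cos 157°); with |GN| = 37.0, N = (27.6, -41.4). Then cos ∠JNG = NJ·NG / (|NJ||NG|), giving 56.7°.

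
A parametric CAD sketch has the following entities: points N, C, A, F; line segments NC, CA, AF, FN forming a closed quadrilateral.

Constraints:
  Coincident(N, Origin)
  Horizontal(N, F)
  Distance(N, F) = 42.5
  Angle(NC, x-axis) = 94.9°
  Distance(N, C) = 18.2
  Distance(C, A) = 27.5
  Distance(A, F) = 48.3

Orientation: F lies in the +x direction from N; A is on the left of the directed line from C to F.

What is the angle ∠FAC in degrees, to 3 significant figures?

72.0°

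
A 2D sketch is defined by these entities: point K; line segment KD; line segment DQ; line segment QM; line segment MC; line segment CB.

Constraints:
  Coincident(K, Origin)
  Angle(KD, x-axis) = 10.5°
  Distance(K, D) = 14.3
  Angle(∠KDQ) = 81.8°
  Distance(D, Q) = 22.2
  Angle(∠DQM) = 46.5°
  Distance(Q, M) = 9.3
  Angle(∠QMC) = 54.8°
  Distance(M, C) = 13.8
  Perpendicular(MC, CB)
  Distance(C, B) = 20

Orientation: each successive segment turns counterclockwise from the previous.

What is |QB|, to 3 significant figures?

15.0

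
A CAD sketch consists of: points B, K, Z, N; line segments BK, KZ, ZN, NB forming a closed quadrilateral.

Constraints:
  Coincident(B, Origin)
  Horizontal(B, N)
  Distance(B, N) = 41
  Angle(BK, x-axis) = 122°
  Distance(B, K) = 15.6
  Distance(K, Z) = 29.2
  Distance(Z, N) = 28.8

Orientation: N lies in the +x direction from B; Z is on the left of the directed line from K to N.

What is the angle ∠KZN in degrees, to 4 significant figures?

123.2°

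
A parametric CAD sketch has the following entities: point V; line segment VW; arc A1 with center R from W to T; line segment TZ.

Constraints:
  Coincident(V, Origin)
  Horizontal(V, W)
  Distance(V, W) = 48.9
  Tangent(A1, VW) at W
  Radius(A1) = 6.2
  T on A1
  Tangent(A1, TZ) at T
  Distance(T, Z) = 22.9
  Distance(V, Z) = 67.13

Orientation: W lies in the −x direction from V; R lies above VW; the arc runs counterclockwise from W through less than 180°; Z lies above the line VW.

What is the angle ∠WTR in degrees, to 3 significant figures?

20.9°

V is at the origin; VW is horizontal with |VW| = 48.9 and W on the −x side, so W = (-48.9, 0.00). Tangency of A1 to VW means the radius RW is perpendicular to VW, so R = W + (0, 6.2) = (-48.9, 6.20). Since RT ⟂ TZ (tangency), |RZ| = √(6.2² + 22.9²) = 23.7 regardless of where T sits on A1. So Z lies on both circle(V, 67.13) and circle(R, 23.7); the above-VW intersection is Z = (-61.9, 26.1). T is the foot of the tangent from Z: T = (-44.8, 10.8).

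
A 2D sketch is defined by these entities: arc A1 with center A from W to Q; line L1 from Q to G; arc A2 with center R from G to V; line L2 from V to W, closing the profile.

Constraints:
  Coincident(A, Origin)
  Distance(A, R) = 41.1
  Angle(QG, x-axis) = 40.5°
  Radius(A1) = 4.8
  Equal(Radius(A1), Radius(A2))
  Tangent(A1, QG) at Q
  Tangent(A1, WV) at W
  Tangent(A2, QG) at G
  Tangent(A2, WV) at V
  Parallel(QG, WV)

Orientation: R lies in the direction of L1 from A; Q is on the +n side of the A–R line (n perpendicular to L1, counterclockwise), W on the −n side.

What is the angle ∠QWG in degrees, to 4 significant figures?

76.85°

The slot axis is L1's direction at 40.5°, so u = (cos 40.5°, sin 40.5°) = (0.7604, 0.6494) and n = (−sin 40.5°, cos 40.5°) = (-0.6494, 0.7604). A is at the origin and R lies 41.1 along u from A, so R = 41.1·u = (31.25, 26.69). Tangency of A1 to both parallel lines with radius 4.8 puts Q and W at A ± 4.8·n: Q = (-3.117, 3.650), W = (3.117, -3.650). Equal radii place G and V the same way about R: G = R + 4.8·n = (28.14, 30.34), V = R − 4.8·n = (34.37, 23.04). Then cos ∠QWG = WQ·WG / (|WQ||WG|), giving 76.85°.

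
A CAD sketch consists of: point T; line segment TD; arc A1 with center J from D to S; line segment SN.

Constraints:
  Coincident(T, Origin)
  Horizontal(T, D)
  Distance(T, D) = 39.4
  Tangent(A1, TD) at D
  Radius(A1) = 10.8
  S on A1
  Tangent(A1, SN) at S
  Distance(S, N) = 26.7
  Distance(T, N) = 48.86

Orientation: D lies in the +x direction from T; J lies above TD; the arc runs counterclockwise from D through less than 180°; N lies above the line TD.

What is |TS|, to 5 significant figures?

50.864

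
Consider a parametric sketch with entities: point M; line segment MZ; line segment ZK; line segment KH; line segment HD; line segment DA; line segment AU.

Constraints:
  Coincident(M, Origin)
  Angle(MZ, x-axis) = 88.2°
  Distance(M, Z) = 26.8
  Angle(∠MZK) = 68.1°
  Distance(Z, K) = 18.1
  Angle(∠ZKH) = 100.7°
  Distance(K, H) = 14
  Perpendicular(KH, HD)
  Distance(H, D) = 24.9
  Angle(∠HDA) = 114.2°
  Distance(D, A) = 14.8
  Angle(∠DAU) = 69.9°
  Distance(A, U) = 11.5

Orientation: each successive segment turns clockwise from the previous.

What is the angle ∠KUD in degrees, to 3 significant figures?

110°

∠HDA = 114.2° gives DA at 101° from the x-axis; with |DA| = 14.8, A = (-12.9, 26.0). ∠DAU = 69.9° gives AU at -8.90° from the x-axis; with |AU| = 11.5, U = (-1.51, 24.2). Then cos ∠KUD = UK·UD / (|UK||UD|), giving 110°.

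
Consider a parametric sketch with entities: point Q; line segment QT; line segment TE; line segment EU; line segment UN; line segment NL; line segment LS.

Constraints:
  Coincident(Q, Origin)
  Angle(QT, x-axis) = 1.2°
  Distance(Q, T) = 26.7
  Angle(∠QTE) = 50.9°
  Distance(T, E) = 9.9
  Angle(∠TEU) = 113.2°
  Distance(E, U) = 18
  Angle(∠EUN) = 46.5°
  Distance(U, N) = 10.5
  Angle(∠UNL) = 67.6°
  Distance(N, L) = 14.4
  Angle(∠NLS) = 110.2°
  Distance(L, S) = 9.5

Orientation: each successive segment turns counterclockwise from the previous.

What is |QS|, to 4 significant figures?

17.21

Q is at the origin; QT runs at 1.2° with length 26.7, so T = (26.69, 0.5592). ∠QTE = 50.9° gives TE at 130.3° from the x-axis; with |TE| = 9.9, E = (20.29, 8.110). ∠TEU = 113.2° gives EU at -162.9° from the x-axis; with |EU| = 18.0, U = (3.087, 2.817). ∠EUN = 46.5° gives UN at -29.40° from the x-axis; with |UN| = 10.5, N = (12.23, -2.338). ∠UNL = 67.6° gives NL at 83.00° from the x-axis; with |NL| = 14.4, L = (13.99, 11.96). ∠NLS = 110.2° gives LS at 152.8° from the x-axis; with |LS| = 9.5, S = (5.540, 16.30). Then |QS| = |S − Q| = 17.21.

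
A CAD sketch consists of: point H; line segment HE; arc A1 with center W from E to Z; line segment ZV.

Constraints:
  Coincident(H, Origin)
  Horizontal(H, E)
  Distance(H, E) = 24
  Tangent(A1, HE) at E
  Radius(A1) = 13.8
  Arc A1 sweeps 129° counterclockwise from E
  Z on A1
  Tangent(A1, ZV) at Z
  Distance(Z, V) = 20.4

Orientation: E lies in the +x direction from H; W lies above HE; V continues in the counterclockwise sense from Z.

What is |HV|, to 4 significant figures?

44.15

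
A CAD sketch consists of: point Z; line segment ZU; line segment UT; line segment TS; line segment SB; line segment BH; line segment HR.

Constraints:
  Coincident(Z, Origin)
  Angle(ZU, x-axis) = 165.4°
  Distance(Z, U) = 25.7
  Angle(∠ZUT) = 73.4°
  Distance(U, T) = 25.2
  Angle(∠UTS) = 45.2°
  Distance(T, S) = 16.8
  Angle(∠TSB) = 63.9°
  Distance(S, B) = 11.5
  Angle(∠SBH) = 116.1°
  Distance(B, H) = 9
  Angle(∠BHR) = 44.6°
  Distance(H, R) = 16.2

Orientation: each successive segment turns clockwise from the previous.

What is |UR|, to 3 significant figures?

19.2

Z is at the origin; ZU runs at 165.4° with length 25.7, so U = (-24.9, 6.48). ∠ZUT = 73.4° gives UT at 58.8° from the x-axis; with |UT| = 25.2, T = (-11.8, 28.0). ∠UTS = 45.2° gives TS at -76.0° from the x-axis; with |TS| = 16.8, S = (-7.75, 11.7). ∠TSB = 63.9° gives SB at 168° from the x-axis; with |SB| = 11.5, B = (-19.0, 14.1). ∠SBH = 116.1° gives BH at 104° from the x-axis; with |BH| = 9.0, H = (-21.2, 22.9). ∠BHR = 44.6° gives HR at -31.4° from the x-axis; with |HR| = 16.2, R = (-7.35, 14.4). Then |UR| = |R − U| = 19.2.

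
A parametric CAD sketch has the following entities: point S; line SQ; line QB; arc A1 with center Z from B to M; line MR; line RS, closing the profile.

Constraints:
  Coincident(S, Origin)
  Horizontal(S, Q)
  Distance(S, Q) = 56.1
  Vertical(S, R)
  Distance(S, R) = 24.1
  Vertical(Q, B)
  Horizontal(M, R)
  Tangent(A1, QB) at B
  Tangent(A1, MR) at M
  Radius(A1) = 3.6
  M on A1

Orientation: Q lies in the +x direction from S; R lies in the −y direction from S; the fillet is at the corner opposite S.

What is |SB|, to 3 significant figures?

59.7

S is at the origin; S and Q share the same y with |SQ| = 56.1 and Q on the +x side, so Q = (56.1, 0.00). SR is vertical with |SR| = 24.1 and R on the −y side, so R = (0.00, -24.1). The virtual corner opposite S is at (56.1, -24.1). Since A1 is tangent to QB there, ZB ⟂ QB and the tangent condition forces ZM to be normal to MR, with radius 3.6, so the center Z sits 3.6 in from both sides at Z = (52.5, -20.5). That places the tangent points at B = (56.1, -20.5) on QB and M = (52.5, -24.1) on MR. Then |SB| = |B − S| = 59.7.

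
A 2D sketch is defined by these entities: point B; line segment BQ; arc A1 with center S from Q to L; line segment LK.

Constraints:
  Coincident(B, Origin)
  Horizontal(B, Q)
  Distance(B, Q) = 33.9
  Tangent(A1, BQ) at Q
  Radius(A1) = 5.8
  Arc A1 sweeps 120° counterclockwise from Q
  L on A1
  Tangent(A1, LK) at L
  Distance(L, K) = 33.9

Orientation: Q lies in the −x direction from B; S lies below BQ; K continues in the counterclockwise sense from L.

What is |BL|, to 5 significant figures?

39.883

The tangent condition forces SQ to be normal to BQ, so S = Q + (0, -5.8) = (-33.900, -5.8000). On A1, Q sits at bearing 90° from S; a 120° counterclockwise sweep puts L at bearing 210°, so L = S + 5.8·(cos 210°, sin 210°) = (-38.923, -8.7000). Then |BL| = |L − B| = 39.883.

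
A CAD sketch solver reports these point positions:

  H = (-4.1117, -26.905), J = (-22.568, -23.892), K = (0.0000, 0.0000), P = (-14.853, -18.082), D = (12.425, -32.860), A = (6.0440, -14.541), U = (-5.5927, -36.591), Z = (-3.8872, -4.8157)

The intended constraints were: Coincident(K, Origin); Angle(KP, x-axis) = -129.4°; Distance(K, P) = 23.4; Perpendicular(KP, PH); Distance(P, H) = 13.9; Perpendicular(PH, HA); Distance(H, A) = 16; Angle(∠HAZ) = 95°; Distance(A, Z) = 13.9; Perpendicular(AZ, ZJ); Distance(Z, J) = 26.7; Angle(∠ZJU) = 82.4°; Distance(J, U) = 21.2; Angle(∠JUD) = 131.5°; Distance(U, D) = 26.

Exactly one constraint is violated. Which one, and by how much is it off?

Distance(U, D) = 26 — off by 7.60.

K = (0.00, 0.00) ✓; KP at -129.4° ✓; |KP| = 23.40 ✓; ∠(KP, PH) = 90.00° ✓; |PH| = 13.90 ✓; ∠(PH, HA) = 90.00° ✓; |HA| = 16.00 ✓; ∠HAZ = 95.00° ✓; |AZ| = 13.90 ✓; ∠(AZ, ZJ) = 90.00° ✓; |ZJ| = 26.70 ✓; ∠ZJU = 82.40° ✓; |JU| = 21.20 ✓; ∠JUD = 131.5° ✓; |UD| = 18.40 ✗.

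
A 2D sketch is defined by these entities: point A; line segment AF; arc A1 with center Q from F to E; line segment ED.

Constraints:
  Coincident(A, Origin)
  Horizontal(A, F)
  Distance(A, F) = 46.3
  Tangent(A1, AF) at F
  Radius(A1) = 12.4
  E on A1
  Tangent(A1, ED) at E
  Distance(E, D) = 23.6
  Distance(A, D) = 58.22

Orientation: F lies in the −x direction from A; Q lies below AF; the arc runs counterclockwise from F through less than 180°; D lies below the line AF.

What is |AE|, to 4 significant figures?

59.78

A is at the origin; AF is horizontal with |AF| = 46.3 and F on the −x side, so F = (-46.30, 0.000). A1 meets AF tangentially, so QF is at right angles to AF, so Q = F + (0, -12.4) = (-46.30, -12.40). Since QE ⟂ ED (tangency), |QD| = √(12.4² + 23.6²) = 26.66 regardless of where E sits on A1. So D lies on both circle(A, 58.22) and circle(Q, 26.66); the below-AF intersection is D = (-43.32, -38.89). E is the foot of the tangent from D: E = (-56.56, -19.36).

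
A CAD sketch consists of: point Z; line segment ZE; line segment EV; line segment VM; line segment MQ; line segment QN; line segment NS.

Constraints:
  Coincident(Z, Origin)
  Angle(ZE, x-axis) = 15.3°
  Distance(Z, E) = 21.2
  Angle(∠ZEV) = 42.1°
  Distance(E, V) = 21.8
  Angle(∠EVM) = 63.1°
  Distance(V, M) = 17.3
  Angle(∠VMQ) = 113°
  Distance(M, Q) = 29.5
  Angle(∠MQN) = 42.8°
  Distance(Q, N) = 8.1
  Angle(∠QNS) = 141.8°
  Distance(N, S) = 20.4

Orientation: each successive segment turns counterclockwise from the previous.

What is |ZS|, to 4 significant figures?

7.594

Z is at the origin; ZE runs at 15.3° with length 21.2, so E = (20.45, 5.594). ∠ZEV = 42.1° gives EV at 153.2° from the x-axis; with |EV| = 21.8, V = (0.9902, 15.42). ∠EVM = 63.1° gives VM at -89.90° from the x-axis; with |VM| = 17.3, M = (1.020, -1.877). ∠VMQ = 113.0° gives MQ at -22.90° from the x-axis; with |MQ| = 29.5, Q = (28.20, -13.36). ∠MQN = 42.8° gives QN at 114.3° from the x-axis; with |QN| = 8.1, N = (24.86, -5.974). ∠QNS = 141.8° gives NS at 152.5° from the x-axis; with |NS| = 20.4, S = (6.767, 3.446). Then |ZS| = |S − Z| = 7.594.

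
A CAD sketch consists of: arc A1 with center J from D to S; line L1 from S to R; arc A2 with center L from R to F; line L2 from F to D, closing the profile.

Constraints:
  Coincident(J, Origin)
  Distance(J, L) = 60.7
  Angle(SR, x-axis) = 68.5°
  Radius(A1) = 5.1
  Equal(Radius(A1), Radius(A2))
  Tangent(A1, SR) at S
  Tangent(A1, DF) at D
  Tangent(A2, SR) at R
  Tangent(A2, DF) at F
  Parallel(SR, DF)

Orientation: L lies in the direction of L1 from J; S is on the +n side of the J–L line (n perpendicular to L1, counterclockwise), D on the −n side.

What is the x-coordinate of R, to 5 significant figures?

17.501

The slot axis is L1's direction at 68.5°, so u = (cos 68.5°, sin 68.5°) = (0.36650, 0.93042) and n = (−sin 68.5°, cos 68.5°) = (-0.93042, 0.36650). J is at the origin and L lies 60.7 along u from J, so L = 60.7·u = (22.247, 56.476). Tangency of A1 to both parallel lines with radius 5.1 puts S and D at J ± 5.1·n: S = (-4.7451, 1.8692), D = (4.7451, -1.8692). Equal radii place R and F the same way about L: R = L + 5.1·n = (17.501, 58.346), F = L − 5.1·n = (26.992, 54.607). So R.x = 17.501.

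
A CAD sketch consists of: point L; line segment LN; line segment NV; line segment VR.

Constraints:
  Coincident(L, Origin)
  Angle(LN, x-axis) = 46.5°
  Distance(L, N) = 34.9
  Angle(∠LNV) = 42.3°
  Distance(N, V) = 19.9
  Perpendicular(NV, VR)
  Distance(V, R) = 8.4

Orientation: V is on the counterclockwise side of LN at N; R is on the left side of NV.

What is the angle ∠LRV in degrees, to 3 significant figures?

159°

L is at the origin; LN runs at 46.5° with length 34.9, so N = 34.9·(cos 46.5°, sin 46.5°) = (24.0, 25.3). ∠LNV = 42.3°, so NV runs at 46.5° + (180° − 42.3°) = 184° from the x-axis; with |NV| = 19.9, V = N + 19.9·(cos 184°, sin 184°) = (4.18, 23.9). NV is perpendicular to VR; with |VR| = 8.4 on the left of NV, R = V + 8.4·(0.0732, -0.997) = (4.79, 15.5). Then cos ∠LRV = RL·RV / (|RL||RV|), giving 159°.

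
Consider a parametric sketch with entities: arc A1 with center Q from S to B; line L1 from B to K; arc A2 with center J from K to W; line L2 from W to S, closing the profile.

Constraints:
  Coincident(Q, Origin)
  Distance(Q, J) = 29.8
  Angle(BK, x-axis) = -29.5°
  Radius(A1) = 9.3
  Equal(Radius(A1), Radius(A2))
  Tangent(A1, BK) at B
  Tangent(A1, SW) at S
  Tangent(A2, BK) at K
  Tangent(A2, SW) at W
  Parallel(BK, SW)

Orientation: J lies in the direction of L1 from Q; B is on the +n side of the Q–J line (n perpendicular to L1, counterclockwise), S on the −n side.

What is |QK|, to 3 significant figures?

31.2

The slot axis is L1's direction at -29.5°, so u = (cos -29.5°, sin -29.5°) = (0.870, -0.492) and n = (−sin -29.5°, cos -29.5°) = (0.492, 0.870). Q is at the origin and J lies 29.8 along u from Q, so J = 29.8·u = (25.9, -14.7). Tangency of A1 to both parallel lines with radius 9.3 puts B and S at Q ± 9.3·n: B = (4.58, 8.09), S = (-4.58, -8.09). Equal radii place K and W the same way about J: K = J + 9.3·n = (30.5, -6.58), W = J − 9.3·n = (21.4, -22.8). Then |QK| = |K − Q| = 31.2.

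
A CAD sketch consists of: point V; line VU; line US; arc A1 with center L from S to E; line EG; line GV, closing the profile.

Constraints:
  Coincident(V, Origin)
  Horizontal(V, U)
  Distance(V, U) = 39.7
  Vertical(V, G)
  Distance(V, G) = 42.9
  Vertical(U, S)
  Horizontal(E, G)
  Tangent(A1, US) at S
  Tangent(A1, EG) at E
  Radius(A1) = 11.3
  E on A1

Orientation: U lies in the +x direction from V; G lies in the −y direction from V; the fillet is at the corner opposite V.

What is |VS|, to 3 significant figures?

50.7

V is at the origin; VU is horizontal with |VU| = 39.7 and U on the +x side, so U = (39.7, 0.00). V and G share the same x with |VG| = 42.9 and G on the −y side, so G = (0.00, -42.9). The virtual corner opposite V is at (39.7, -42.9). Tangency of A1 to US means the radius LS is perpendicular to US and A1 meets EG tangentially, so LE is at right angles to EG, with radius 11.3, so the center L sits 11.3 in from both sides at L = (28.4, -31.6). That places the tangent points at S = (39.7, -31.6) on US and E = (28.4, -42.9) on EG. Then |VS| = |S − V| = 50.7.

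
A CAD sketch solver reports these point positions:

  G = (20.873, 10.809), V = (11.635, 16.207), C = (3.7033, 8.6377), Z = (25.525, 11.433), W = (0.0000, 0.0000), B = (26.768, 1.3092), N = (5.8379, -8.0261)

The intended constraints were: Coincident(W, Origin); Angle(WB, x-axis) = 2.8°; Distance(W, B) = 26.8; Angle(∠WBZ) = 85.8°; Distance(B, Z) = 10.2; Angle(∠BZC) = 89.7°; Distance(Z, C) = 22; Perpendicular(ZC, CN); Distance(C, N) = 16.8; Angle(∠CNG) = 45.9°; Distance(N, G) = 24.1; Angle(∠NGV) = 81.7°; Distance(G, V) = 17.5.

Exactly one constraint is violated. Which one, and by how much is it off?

Distance(G, V) = 17.5 — off by 6.80.

W = (0.00, 0.00) ✓; WB at 2.800° ✓; |WB| = 26.80 ✓; ∠WBZ = 85.80° ✓; |BZ| = 10.20 ✓; ∠BZC = 89.70° ✓; |ZC| = 22.00 ✓; ∠(ZC, CN) = 90.00° ✓; |CN| = 16.80 ✓; ∠CNG = 45.90° ✓; |NG| = 24.10 ✓; ∠NGV = 81.70° ✓; |GV| = 10.70 ✗.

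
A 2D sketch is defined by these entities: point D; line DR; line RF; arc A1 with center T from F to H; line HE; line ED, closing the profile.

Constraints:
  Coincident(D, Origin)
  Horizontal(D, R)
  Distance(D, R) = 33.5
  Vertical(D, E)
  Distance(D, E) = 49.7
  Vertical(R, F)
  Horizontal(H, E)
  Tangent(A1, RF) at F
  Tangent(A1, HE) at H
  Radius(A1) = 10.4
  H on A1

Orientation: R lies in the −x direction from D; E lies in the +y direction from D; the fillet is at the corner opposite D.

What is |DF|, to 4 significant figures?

51.64

D is at the origin; DR is horizontal with |DR| = 33.5 and R on the −x side, so R = (-33.50, 0.000). DE is vertical with |DE| = 49.7 and E on the +y side, so E = (0.000, 49.70). The virtual corner opposite D is at (-33.50, 49.70). Tangency of A1 to RF means the radius TF is perpendicular to RF and the tangent condition forces TH to be normal to HE, with radius 10.4, so the center T sits 10.4 in from both sides at T = (-23.10, 39.30). That places the tangent points at F = (-33.50, 39.30) on RF and H = (-23.10, 49.70) on HE. Then |DF| = |F − D| = 51.64.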